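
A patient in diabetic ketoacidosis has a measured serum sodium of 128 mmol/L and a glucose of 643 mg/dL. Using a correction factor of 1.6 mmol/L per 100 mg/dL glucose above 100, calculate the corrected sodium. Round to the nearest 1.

137 mmol/L

Corrected Na = measured Na + 1.6 · (glucose − 100)/100
= 128 + 1.6 · (643 − 100)/100
= 128 + 8.7
= 136.7 mmol/L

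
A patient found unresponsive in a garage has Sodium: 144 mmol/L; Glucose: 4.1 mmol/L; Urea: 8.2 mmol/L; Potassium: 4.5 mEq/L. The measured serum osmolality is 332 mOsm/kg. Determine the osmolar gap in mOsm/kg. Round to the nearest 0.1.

31.7 mOsm/kg

Calculated osmolality = 2·Na + glucose + urea
= 2·144 + 4.1 + 8.2
= 288 + 4.10 + 8.20
= 300.3 mOsm/kg ≈ 300.3 mOsm/kg
Osmolar gap = measured − calculated = 332 − 300.3 = 31.7 mOsm/kg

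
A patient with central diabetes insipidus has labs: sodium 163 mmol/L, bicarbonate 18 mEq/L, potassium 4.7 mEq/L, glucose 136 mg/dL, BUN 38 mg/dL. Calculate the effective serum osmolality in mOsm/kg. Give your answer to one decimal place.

Effective osmolality excludes urea (freely permeant across cell membranes):
2·Na + glucose/18
= 2·163 + 136/18
= 326 + 7.56
= 333.56 mOsm/kg

333.6 mOsm/kg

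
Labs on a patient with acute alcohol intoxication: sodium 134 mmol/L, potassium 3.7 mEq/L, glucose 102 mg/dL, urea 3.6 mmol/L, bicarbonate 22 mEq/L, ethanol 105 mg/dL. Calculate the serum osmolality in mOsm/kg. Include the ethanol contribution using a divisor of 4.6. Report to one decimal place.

Calculated osmolality = 2·Na + glucose/18 + urea + ethanol/4.6
= 2·134 + 102/18 + 3.6 + 105/4.6
= 268 + 5.67 + 3.60 + 22.83
= 300.1 mOsm/kg

300.1 mOsm/kg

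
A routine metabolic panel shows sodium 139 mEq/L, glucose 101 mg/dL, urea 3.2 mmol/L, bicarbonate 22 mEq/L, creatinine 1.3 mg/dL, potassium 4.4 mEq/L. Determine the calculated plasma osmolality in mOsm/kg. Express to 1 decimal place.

286.8 mOsm/kg

Calculated osmolality = 2·Na + glucose/18 + urea
= 2·139 + 101/18 + 3.2
= 278 + 5.61 + 3.20
= 286.81 mOsm/kg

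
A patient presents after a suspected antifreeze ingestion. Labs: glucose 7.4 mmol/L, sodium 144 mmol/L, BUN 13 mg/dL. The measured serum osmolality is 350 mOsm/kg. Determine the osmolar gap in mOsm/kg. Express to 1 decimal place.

Calculated osmolality = 2·Na + glucose + BUN/2.8
= 2·144 + 7.4 + 13/2.8
= 288 + 7.40 + 4.64
= 300.04 mOsm/kg ≈ 300.0 mOsm/kg
Osmolar gap = measured − calculated = 350 − 300.0 = 50.0 mOsm/kg

50.0 mOsm/kg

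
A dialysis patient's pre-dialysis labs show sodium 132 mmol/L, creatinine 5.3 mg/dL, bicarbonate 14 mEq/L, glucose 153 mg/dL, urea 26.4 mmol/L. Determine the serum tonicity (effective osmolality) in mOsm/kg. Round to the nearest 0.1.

Effective osmolality excludes urea (freely permeant across cell membranes):
2·Na + glucose/18
= 2·132 + 153/18
= 264 + 8.5
= 272.5 mOsm/kg

272.5 mOsm/kg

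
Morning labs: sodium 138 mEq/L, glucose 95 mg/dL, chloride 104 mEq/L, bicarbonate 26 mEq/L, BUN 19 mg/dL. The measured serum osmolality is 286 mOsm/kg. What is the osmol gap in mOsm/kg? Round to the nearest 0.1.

Calculated osmolality = 2·Na + glucose/18 + BUN/2.8
= 2·138 + 95/18 + 19/2.8
= 276 + 5.28 + 6.79
= 288.07 mOsm/kg ≈ 288.1 mOsm/kg
Osmolar gap = measured − calculated = 286 − 288.1 = -2.1 mOsm/kg

-2.1 mOsm/kg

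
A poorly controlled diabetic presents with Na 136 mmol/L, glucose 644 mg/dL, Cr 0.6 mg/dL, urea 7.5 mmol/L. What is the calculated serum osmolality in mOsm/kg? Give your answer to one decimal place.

Calculated osmolality = 2·Na + glucose/18 + urea
= 2·136 + 644/18 + 7.5
= 272 + 35.78 + 7.50
= 315.28 mOsm/kg

315.3 mOsm/kg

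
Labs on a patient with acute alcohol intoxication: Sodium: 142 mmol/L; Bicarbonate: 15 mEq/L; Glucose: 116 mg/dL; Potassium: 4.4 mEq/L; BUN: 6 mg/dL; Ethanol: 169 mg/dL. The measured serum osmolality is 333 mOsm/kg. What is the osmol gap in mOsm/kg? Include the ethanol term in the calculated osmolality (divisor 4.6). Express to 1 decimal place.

Calculated osmolality = 2·Na + glucose/18 + BUN/2.8 + ethanol/4.6
= 2·142 + 116/18 + 6/2.8 + 169/4.6
= 284 + 6.44 + 2.14 + 36.74
= 329.32 mOsm/kg ≈ 329.3 mOsm/kg
Osmolar gap = measured − calculated = 333 − 329.3 = 3.7 mOsm/kg

3.7 mOsm/kg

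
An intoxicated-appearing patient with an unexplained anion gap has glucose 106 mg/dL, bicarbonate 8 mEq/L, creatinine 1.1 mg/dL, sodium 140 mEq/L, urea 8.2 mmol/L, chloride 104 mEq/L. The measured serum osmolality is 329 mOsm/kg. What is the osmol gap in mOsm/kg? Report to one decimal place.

Calculated osmolality = 2·Na + glucose/18 + urea
= 2·140 + 106/18 + 8.2
= 280 + 5.89 + 8.20
= 294.09 mOsm/kg ≈ 294.1 mOsm/kg
Osmolar gap = measured − calculated = 329 − 294.1 = 34.9 mOsm/kg

34.9 mOsm/kg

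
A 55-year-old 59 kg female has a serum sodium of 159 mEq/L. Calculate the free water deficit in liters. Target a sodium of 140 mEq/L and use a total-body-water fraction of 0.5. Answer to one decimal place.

4.0 L

TBW = 0.5 · 59 = 29.5 L
Free water deficit = TBW · (Na/140 − 1)
= 29.5 · (159/140 − 1)
= 29.5 · 0.1357
= 4 L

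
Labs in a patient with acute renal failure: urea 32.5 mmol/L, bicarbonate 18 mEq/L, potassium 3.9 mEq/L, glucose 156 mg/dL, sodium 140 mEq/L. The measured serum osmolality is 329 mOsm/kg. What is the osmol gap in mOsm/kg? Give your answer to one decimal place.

Calculated osmolality = 2·Na + glucose/18 + urea
= 2·140 + 156/18 + 32.5
= 280 + 8.67 + 32.50
= 321.17 mOsm/kg ≈ 321.2 mOsm/kg
Osmolar gap = measured − calculated = 329 − 321.2 = 7.8 mOsm/kg

7.8 mOsm/kg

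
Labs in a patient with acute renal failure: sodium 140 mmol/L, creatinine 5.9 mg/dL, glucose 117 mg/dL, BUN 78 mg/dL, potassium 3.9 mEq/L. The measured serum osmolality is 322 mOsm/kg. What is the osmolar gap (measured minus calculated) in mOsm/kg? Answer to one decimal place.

Calculated osmolality = 2·Na + glucose/18 + BUN/2.8
= 2·140 + 117/18 + 78/2.8
= 280 + 6.50 + 27.86
= 314.36 mOsm/kg ≈ 314.4 mOsm/kg
Osmolar gap = measured − calculated = 322 − 314.4 = 7.6 mOsm/kg

7.6 mOsm/kg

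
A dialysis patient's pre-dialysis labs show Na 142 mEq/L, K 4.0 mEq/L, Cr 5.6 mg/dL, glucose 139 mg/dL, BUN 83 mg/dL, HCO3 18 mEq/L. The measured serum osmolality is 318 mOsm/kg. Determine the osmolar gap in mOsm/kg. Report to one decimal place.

Calculated osmolality = 2·Na + glucose/18 + BUN/2.8
= 2·142 + 139/18 + 83/2.8
= 284 + 7.72 + 29.64
= 321.36 mOsm/kg ≈ 321.4 mOsm/kg
Osmolar gap = measured − calculated = 318 − 321.4 = -3.4 mOsm/kg

-3.4 mOsm/kg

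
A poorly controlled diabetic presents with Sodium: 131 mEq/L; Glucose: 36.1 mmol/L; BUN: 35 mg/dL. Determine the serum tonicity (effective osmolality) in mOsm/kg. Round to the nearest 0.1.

298.1 mOsm/kg

Effective osmolality excludes urea (freely permeant across cell membranes):
2·Na + glucose
= 2·131 + 36.1
= 262 + 36.1
= 298.1 mOsm/kg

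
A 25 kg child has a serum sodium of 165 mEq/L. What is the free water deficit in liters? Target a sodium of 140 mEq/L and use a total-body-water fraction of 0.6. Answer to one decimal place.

TBW = 0.6 · 25 = 15 L
Free water deficit = TBW · (Na/140 − 1)
= 15 · (165/140 − 1)
= 15 · 0.1786
= 2.68 L

2.7 L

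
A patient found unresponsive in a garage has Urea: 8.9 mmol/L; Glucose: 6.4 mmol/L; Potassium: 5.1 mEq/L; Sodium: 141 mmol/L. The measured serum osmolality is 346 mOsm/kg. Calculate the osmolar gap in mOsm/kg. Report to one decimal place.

48.7 mOsm/kg

Calculated osmolality = 2·Na + glucose + urea
= 2·141 + 6.4 + 8.9
= 282 + 6.40 + 8.90
= 297.3 mOsm/kg ≈ 297.3 mOsm/kg
Osmolar gap = measured − calculated = 346 − 297.3 = 48.7 mOsm/kg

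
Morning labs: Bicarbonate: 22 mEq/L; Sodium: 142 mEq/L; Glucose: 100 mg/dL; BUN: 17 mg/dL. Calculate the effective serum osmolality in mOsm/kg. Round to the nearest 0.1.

Effective osmolality excludes urea (freely permeant across cell membranes):
2·Na + glucose/18
= 2·142 + 100/18
= 284 + 5.56
= 289.56 mOsm/kg

289.6 mOsm/kg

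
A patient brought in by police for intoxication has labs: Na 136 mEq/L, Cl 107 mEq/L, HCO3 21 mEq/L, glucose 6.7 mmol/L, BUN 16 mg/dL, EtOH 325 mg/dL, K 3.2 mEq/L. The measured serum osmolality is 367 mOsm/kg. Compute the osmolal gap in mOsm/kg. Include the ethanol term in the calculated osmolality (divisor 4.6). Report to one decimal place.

11.9 mOsm/kg

Calculated osmolality = 2·Na + glucose + BUN/2.8 + ethanol/4.6
= 2·136 + 6.7 + 16/2.8 + 325/4.6
= 272 + 6.70 + 5.71 + 70.65
= 355.06 mOsm/kg ≈ 355.1 mOsm/kg
Osmolar gap = measured − calculated = 367 − 355.1 = 11.9 mOsm/kg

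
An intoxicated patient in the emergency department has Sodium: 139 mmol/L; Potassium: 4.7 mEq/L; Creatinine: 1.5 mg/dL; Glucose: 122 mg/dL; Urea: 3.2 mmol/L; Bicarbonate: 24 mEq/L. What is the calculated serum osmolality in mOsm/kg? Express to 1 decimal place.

Calculated osmolality = 2·Na + glucose/18 + urea
= 2·139 + 122/18 + 3.2
= 278 + 6.78 + 3.20
= 287.98 mOsm/kg

288.0 mOsm/kg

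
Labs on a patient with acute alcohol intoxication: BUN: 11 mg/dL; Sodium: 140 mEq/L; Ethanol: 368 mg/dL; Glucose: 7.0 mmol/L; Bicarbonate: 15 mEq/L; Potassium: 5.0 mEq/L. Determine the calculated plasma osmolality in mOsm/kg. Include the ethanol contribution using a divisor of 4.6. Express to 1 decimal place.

Calculated osmolality = 2·Na + glucose + BUN/2.8 + ethanol/4.6
= 2·140 + 7 + 11/2.8 + 368/4.6
= 280 + 7 + 3.93 + 80
= 370.93 mOsm/kg

370.9 mOsm/kg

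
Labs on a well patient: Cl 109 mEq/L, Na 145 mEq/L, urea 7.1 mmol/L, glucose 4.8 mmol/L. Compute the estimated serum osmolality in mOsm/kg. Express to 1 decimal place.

Calculated osmolality = 2·Na + glucose + urea
= 2·145 + 4.8 + 7.1
= 290 + 4.80 + 7.10
= 301.9 mOsm/kg

301.9 mOsm/kg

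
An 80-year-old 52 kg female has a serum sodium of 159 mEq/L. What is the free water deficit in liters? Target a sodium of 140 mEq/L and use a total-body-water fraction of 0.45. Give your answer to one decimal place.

3.2 L

TBW = 0.45 · 52 = 23.4 L
Free water deficit = TBW · (Na/140 − 1)
= 23.4 · (159/140 − 1)
= 23.4 · 0.1357
= 3.18 L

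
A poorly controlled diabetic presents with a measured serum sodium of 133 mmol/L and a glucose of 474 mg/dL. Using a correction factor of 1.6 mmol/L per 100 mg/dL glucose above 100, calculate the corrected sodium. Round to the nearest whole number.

Corrected Na = measured Na + 1.6 · (glucose − 100)/100
= 133 + 1.6 · (474 − 100)/100
= 133 + 6
= 139 mmol/L

139 mmol/L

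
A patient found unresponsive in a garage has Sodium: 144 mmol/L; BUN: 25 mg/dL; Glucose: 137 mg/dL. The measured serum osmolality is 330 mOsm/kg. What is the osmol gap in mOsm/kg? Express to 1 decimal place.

25.5 mOsm/kg

Calculated osmolality = 2·Na + glucose/18 + BUN/2.8
= 2·144 + 137/18 + 25/2.8
= 288 + 7.61 + 8.93
= 304.54 mOsm/kg ≈ 304.5 mOsm/kg
Osmolar gap = measured − calculated = 330 − 304.5 = 25.5 mOsm/kg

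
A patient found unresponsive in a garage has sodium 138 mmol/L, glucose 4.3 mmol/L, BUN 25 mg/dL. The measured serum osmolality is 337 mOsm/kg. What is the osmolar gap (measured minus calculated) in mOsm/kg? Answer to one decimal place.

Calculated osmolality = 2·Na + glucose + BUN/2.8
= 2·138 + 4.3 + 25/2.8
= 276 + 4.30 + 8.93
= 289.23 mOsm/kg ≈ 289.2 mOsm/kg
Osmolar gap = measured − calculated = 337 − 289.2 = 47.8 mOsm/kg

47.8 mOsm/kg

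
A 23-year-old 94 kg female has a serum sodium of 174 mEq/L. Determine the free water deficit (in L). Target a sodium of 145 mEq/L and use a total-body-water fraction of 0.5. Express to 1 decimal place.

TBW = 0.5 · 94 = 47 L
Free water deficit = TBW · (Na/145 − 1)
= 47 · (174/145 − 1)
= 47 · 0.2
= 9.4 L

9.4 L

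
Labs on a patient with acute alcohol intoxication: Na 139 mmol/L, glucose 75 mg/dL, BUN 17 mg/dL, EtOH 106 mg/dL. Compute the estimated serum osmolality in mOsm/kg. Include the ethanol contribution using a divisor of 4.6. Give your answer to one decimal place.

311.3 mOsm/kg

Calculated osmolality = 2·Na + glucose/18 + BUN/2.8 + ethanol/4.6
= 2·139 + 75/18 + 17/2.8 + 106/4.6
= 278 + 4.17 + 6.07 + 23.04
= 311.28 mOsm/kg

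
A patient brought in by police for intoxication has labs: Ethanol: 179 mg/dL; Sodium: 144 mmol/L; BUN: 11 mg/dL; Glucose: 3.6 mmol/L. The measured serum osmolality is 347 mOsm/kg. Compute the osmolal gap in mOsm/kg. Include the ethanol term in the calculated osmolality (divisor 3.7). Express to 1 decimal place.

3.1 mOsm/kg

Calculated osmolality = 2·Na + glucose + BUN/2.8 + ethanol/3.7
= 2·144 + 3.6 + 11/2.8 + 179/3.7
= 288 + 3.60 + 3.93 + 48.38
= 343.91 mOsm/kg ≈ 343.9 mOsm/kg
Osmolar gap = measured − calculated = 347 − 343.9 = 3.1 mOsm/kg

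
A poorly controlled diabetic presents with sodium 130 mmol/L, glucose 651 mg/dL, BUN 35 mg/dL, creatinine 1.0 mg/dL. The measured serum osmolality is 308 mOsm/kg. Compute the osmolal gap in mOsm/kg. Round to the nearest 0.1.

Calculated osmolality = 2·Na + glucose/18 + BUN/2.8
= 2·130 + 651/18 + 35/2.8
= 260 + 36.17 + 12.50
= 308.67 mOsm/kg ≈ 308.7 mOsm/kg
Osmolar gap = measured − calculated = 308 − 308.7 = -0.7 mOsm/kg

-0.7 mOsm/kg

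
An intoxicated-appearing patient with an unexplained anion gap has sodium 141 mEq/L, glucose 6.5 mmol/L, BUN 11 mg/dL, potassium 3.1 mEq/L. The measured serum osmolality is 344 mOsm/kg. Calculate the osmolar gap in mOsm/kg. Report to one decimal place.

Calculated osmolality = 2·Na + glucose + BUN/2.8
= 2·141 + 6.5 + 11/2.8
= 282 + 6.50 + 3.93
= 292.43 mOsm/kg ≈ 292.4 mOsm/kg
Osmolar gap = measured − calculated = 344 − 292.4 = 51.6 mOsm/kg

51.6 mOsm/kg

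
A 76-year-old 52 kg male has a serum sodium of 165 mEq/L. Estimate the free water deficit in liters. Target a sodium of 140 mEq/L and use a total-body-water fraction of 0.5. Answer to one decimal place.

4.6 L

TBW = 0.5 · 52 = 26 L
Free water deficit = TBW · (Na/140 − 1)
= 26 · (165/140 − 1)
= 26 · 0.1786
= 4.64 L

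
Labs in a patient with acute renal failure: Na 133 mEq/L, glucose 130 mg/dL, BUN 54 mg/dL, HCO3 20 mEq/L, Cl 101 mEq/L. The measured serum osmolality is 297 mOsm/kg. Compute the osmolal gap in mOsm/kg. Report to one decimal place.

Calculated osmolality = 2·Na + glucose/18 + BUN/2.8
= 2·133 + 130/18 + 54/2.8
= 266 + 7.22 + 19.29
= 292.51 mOsm/kg ≈ 292.5 mOsm/kg
Osmolar gap = measured − calculated = 297 − 292.5 = 4.5 mOsm/kg

4.5 mOsm/kg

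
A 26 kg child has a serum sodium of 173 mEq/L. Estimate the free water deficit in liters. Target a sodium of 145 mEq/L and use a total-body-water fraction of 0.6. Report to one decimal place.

3.0 L

TBW = 0.6 · 26 = 15.6 L
Free water deficit = TBW · (Na/145 − 1)
= 15.6 · (173/145 − 1)
= 15.6 · 0.1931
= 3.01 L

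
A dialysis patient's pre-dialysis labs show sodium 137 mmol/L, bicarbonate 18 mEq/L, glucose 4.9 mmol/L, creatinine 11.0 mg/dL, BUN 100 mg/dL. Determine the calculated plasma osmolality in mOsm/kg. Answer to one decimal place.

314.6 mOsm/kg

Calculated osmolality = 2·Na + glucose + BUN/2.8
= 2·137 + 4.9 + 100/2.8
= 274 + 4.90 + 35.71
= 314.61 mOsm/kg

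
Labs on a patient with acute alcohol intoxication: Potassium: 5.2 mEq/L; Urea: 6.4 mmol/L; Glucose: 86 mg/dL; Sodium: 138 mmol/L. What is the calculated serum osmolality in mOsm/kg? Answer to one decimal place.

287.2 mOsm/kg

Calculated osmolality = 2·Na + glucose/18 + urea
= 2·138 + 86/18 + 6.4
= 276 + 4.78 + 6.40
= 287.18 mOsm/kg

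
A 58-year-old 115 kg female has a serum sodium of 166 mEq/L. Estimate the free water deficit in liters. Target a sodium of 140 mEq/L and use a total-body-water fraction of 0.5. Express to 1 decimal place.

TBW = 0.5 · 115 = 57.5 L
Free water deficit = TBW · (Na/140 − 1)
= 57.5 · (166/140 − 1)
= 57.5 · 0.1857
= 10.68 L

10.7 L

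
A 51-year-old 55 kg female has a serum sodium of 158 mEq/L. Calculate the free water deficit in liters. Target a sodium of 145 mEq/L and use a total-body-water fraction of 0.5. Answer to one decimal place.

TBW = 0.5 · 55 = 27.5 L
Free water deficit = TBW · (Na/145 − 1)
= 27.5 · (158/145 − 1)
= 27.5 · 0.0897
= 2.47 L

2.5 L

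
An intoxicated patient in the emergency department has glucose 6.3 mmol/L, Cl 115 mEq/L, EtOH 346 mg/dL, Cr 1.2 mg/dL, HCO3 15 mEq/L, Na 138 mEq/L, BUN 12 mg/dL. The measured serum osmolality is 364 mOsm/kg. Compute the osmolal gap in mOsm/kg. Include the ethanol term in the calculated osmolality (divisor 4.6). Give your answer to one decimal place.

2.2 mOsm/kg

Calculated osmolality = 2·Na + glucose + BUN/2.8 + ethanol/4.6
= 2·138 + 6.3 + 12/2.8 + 346/4.6
= 276 + 6.30 + 4.29 + 75.22
= 361.81 mOsm/kg ≈ 361.8 mOsm/kg
Osmolar gap = measured − calculated = 364 − 361.8 = 2.2 mOsm/kg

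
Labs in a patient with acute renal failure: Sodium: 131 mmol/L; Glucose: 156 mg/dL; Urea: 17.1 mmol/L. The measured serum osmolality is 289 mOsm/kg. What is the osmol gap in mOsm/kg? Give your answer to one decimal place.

1.2 mOsm/kg

Calculated osmolality = 2·Na + glucose/18 + urea
= 2·131 + 156/18 + 17.1
= 262 + 8.67 + 17.10
= 287.77 mOsm/kg ≈ 287.8 mOsm/kg
Osmolar gap = measured − calculated = 289 − 287.8 = 1.2 mOsm/kg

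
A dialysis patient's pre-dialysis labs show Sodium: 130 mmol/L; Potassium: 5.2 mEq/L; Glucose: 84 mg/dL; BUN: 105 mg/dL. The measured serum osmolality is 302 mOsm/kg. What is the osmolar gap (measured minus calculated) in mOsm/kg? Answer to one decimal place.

Calculated osmolality = 2·Na + glucose/18 + BUN/2.8
= 2·130 + 84/18 + 105/2.8
= 260 + 4.67 + 37.50
= 302.17 mOsm/kg ≈ 302.2 mOsm/kg
Osmolar gap = measured − calculated = 302 − 302.2 = -0.2 mOsm/kg

-0.2 mOsm/kg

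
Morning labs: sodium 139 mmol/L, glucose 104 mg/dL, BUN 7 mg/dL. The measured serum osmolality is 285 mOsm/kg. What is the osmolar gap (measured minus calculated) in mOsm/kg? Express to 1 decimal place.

Calculated osmolality = 2·Na + glucose/18 + BUN/2.8
= 2·139 + 104/18 + 7/2.8
= 278 + 5.78 + 2.50
= 286.28 mOsm/kg ≈ 286.3 mOsm/kg
Osmolar gap = measured − calculated = 285 − 286.3 = -1.3 mOsm/kg

-1.3 mOsm/kg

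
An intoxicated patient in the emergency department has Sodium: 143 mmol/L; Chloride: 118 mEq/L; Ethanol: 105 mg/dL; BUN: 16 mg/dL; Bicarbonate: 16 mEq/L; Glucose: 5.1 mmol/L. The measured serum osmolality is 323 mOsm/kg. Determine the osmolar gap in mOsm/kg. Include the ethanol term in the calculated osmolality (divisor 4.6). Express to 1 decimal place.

3.4 mOsm/kg

Calculated osmolality = 2·Na + glucose + BUN/2.8 + ethanol/4.6
= 2·143 + 5.1 + 16/2.8 + 105/4.6
= 286 + 5.10 + 5.71 + 22.83
= 319.64 mOsm/kg ≈ 319.6 mOsm/kg
Osmolar gap = measured − calculated = 323 − 319.6 = 3.4 mOsm/kg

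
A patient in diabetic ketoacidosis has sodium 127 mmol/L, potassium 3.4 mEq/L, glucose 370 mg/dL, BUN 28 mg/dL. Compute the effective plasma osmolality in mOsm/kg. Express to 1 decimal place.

Effective osmolality excludes urea (freely permeant across cell membranes):
2·Na + glucose/18
= 2·127 + 370/18
= 254 + 20.56
= 274.56 mOsm/kg

274.6 mOsm/kg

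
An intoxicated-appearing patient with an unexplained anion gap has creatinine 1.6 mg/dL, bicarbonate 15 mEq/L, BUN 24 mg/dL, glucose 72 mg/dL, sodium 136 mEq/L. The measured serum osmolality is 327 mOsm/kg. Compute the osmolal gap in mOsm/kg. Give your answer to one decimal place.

42.4 mOsm/kg

Calculated osmolality = 2·Na + glucose/18 + BUN/2.8
= 2·136 + 72/18 + 24/2.8
= 272 + 4 + 8.57
= 284.57 mOsm/kg ≈ 284.6 mOsm/kg
Osmolar gap = measured − calculated = 327 − 284.6 = 42.4 mOsm/kg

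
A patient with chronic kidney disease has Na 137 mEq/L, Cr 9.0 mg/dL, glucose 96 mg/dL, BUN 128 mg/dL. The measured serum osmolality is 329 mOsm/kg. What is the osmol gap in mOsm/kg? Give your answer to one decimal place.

Calculated osmolality = 2·Na + glucose/18 + BUN/2.8
= 2·137 + 96/18 + 128/2.8
= 274 + 5.33 + 45.71
= 325.04 mOsm/kg ≈ 325.0 mOsm/kg
Osmolar gap = measured − calculated = 329 − 325.0 = 4.0 mOsm/kg

4.0 mOsm/kg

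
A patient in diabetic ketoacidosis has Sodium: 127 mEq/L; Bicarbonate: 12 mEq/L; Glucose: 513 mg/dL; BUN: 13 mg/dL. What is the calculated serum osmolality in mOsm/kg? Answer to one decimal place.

287.1 mOsm/kg

Calculated osmolality = 2·Na + glucose/18 + BUN/2.8
= 2·127 + 513/18 + 13/2.8
= 254 + 28.50 + 4.64
= 287.14 mOsm/kg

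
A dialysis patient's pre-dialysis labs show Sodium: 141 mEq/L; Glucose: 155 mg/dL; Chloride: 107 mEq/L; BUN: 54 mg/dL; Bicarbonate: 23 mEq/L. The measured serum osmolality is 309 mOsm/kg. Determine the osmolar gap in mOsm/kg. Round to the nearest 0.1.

-0.9 mOsm/kg

Calculated osmolality = 2·Na + glucose/18 + BUN/2.8
= 2·141 + 155/18 + 54/2.8
= 282 + 8.61 + 19.29
= 309.9 mOsm/kg ≈ 309.9 mOsm/kg
Osmolar gap = measured − calculated = 309 − 309.9 = -0.9 mOsm/kg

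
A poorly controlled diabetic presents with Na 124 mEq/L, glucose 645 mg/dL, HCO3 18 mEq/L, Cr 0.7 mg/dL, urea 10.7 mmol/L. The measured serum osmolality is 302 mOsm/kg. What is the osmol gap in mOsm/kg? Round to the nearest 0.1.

7.5 mOsm/kg

Calculated osmolality = 2·Na + glucose/18 + urea
= 2·124 + 645/18 + 10.7
= 248 + 35.83 + 10.70
= 294.53 mOsm/kg ≈ 294.5 mOsm/kg
Osmolar gap = measured − calculated = 302 − 294.5 = 7.5 mOsm/kg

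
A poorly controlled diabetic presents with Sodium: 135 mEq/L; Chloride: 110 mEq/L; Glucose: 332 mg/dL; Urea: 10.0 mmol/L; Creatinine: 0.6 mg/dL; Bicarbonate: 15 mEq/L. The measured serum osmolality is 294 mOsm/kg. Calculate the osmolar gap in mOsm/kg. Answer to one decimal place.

-4.4 mOsm/kg

Calculated osmolality = 2·Na + glucose/18 + urea
= 2·135 + 332/18 + 10
= 270 + 18.44 + 10
= 298.44 mOsm/kg ≈ 298.4 mOsm/kg
Osmolar gap = measured − calculated = 294 − 298.4 = -4.4 mOsm/kg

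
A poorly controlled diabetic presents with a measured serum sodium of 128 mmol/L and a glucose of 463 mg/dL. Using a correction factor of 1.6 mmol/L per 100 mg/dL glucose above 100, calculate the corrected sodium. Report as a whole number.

134 mmol/L

Corrected Na = measured Na + 1.6 · (glucose − 100)/100
= 128 + 1.6 · (463 − 100)/100
= 128 + 5.8
= 133.8 mmol/L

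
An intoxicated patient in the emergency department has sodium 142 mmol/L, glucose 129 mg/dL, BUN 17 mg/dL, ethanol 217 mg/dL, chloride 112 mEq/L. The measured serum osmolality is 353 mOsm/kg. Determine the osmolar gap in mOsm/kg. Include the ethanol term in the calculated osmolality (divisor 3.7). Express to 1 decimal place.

Calculated osmolality = 2·Na + glucose/18 + BUN/2.8 + ethanol/3.7
= 2·142 + 129/18 + 17/2.8 + 217/3.7
= 284 + 7.17 + 6.07 + 58.65
= 355.89 mOsm/kg ≈ 355.9 mOsm/kg
Osmolar gap = measured − calculated = 353 − 355.9 = -2.9 mOsm/kg

-2.9 mOsm/kg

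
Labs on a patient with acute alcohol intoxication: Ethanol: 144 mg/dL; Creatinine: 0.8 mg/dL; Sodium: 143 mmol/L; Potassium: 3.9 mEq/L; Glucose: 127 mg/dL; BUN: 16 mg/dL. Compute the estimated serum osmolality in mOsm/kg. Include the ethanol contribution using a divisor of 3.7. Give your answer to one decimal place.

Calculated osmolality = 2·Na + glucose/18 + BUN/2.8 + ethanol/3.7
= 2·143 + 127/18 + 16/2.8 + 144/3.7
= 286 + 7.06 + 5.71 + 38.92
= 337.69 mOsm/kg

337.7 mOsm/kg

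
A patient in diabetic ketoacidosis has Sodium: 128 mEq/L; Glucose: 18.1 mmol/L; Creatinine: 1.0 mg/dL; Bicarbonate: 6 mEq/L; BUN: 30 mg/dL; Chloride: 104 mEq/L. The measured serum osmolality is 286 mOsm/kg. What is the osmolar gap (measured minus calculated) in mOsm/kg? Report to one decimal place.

Calculated osmolality = 2·Na + glucose + BUN/2.8
= 2·128 + 18.1 + 30/2.8
= 256 + 18.10 + 10.71
= 284.81 mOsm/kg ≈ 284.8 mOsm/kg
Osmolar gap = measured − calculated = 286 − 284.8 = 1.2 mOsm/kg

1.2 mOsm/kg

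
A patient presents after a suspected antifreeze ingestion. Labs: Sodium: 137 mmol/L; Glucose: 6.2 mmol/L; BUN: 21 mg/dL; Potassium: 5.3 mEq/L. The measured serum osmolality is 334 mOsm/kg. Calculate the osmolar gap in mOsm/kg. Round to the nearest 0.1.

Calculated osmolality = 2·Na + glucose + BUN/2.8
= 2·137 + 6.2 + 21/2.8
= 274 + 6.20 + 7.50
= 287.7 mOsm/kg ≈ 287.7 mOsm/kg
Osmolar gap = measured − calculated = 334 − 287.7 = 46.3 mOsm/kg

46.3 mOsm/kg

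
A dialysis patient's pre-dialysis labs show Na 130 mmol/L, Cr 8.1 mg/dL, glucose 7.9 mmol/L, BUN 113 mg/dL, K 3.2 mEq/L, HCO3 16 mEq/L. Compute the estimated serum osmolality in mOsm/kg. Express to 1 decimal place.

Calculated osmolality = 2·Na + glucose + BUN/2.8
= 2·130 + 7.9 + 113/2.8
= 260 + 7.90 + 40.36
= 308.26 mOsm/kg

308.3 mOsm/kg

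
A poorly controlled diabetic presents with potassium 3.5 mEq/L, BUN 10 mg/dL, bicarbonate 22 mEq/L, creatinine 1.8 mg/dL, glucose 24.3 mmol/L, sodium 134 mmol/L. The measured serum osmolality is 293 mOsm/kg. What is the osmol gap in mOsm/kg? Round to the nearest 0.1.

-2.9 mOsm/kg

Calculated osmolality = 2·Na + glucose + BUN/2.8
= 2·134 + 24.3 + 10/2.8
= 268 + 24.30 + 3.57
= 295.87 mOsm/kg ≈ 295.9 mOsm/kg
Osmolar gap = measured − calculated = 293 − 295.9 = -2.9 mOsm/kg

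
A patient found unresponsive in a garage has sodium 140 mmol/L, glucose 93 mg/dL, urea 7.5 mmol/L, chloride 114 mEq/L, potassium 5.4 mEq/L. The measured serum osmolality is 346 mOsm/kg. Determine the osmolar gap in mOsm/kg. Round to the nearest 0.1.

53.3 mOsm/kg

Calculated osmolality = 2·Na + glucose/18 + urea
= 2·140 + 93/18 + 7.5
= 280 + 5.17 + 7.50
= 292.67 mOsm/kg ≈ 292.7 mOsm/kg
Osmolar gap = measured − calculated = 346 − 292.7 = 53.3 mOsm/kg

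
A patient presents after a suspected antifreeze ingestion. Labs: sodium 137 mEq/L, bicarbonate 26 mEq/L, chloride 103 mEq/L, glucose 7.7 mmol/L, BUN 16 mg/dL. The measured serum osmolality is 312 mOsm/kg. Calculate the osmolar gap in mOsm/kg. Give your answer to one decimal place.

Calculated osmolality = 2·Na + glucose + BUN/2.8
= 2·137 + 7.7 + 16/2.8
= 274 + 7.70 + 5.71
= 287.41 mOsm/kg ≈ 287.4 mOsm/kg
Osmolar gap = measured − calculated = 312 − 287.4 = 24.6 mOsm/kg

24.6 mOsm/kg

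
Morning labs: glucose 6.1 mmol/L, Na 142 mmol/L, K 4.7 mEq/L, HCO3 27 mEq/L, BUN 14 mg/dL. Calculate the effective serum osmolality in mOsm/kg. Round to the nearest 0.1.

290.1 mOsm/kg

Effective osmolality excludes urea (freely permeant across cell membranes):
2·Na + glucose
= 2·142 + 6.1
= 284 + 6.1
= 290.1 mOsm/kg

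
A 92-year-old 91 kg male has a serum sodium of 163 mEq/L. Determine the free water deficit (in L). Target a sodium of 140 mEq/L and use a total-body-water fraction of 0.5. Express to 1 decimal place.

TBW = 0.5 · 91 = 45.5 L
Free water deficit = TBW · (Na/140 − 1)
= 45.5 · (163/140 − 1)
= 45.5 · 0.1643
= 7.48 L

7.5 L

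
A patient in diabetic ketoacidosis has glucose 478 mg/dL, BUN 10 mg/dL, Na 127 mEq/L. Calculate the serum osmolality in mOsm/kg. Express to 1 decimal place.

284.1 mOsm/kg

Calculated osmolality = 2·Na + glucose/18 + BUN/2.8
= 2·127 + 478/18 + 10/2.8
= 254 + 26.56 + 3.57
= 284.13 mOsm/kg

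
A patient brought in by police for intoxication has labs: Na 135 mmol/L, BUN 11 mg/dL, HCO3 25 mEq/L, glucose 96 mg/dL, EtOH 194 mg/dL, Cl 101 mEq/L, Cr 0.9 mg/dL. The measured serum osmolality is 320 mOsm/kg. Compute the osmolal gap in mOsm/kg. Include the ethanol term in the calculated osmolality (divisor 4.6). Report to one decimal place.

Calculated osmolality = 2·Na + glucose/18 + BUN/2.8 + ethanol/4.6
= 2·135 + 96/18 + 11/2.8 + 194/4.6
= 270 + 5.33 + 3.93 + 42.17
= 321.43 mOsm/kg ≈ 321.4 mOsm/kg
Osmolar gap = measured − calculated = 320 − 321.4 = -1.4 mOsm/kg

-1.4 mOsm/kg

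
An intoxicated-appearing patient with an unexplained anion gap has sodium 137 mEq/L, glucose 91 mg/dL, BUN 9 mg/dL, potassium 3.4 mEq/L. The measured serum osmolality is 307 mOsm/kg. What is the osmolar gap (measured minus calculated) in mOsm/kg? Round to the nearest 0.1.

Calculated osmolality = 2·Na + glucose/18 + BUN/2.8
= 2·137 + 91/18 + 9/2.8
= 274 + 5.06 + 3.21
= 282.27 mOsm/kg ≈ 282.3 mOsm/kg
Osmolar gap = measured − calculated = 307 − 282.3 = 24.7 mOsm/kg

24.7 mOsm/kg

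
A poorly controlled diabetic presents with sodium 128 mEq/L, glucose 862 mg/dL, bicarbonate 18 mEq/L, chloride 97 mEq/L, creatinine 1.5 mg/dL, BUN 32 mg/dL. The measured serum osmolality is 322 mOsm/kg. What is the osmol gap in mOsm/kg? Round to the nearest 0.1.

6.7 mOsm/kg

Calculated osmolality = 2·Na + glucose/18 + BUN/2.8
= 2·128 + 862/18 + 32/2.8
= 256 + 47.89 + 11.43
= 315.32 mOsm/kg ≈ 315.3 mOsm/kg
Osmolar gap = measured − calculated = 322 − 315.3 = 6.7 mOsm/kg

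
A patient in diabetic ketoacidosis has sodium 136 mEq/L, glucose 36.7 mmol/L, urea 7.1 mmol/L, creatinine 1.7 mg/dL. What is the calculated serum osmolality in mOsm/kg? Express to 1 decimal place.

Calculated osmolality = 2·Na + glucose + urea
= 2·136 + 36.7 + 7.1
= 272 + 36.70 + 7.10
= 315.8 mOsm/kg

315.8 mOsm/kg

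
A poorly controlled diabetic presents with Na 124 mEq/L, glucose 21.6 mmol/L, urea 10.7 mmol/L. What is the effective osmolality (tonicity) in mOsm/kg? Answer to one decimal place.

269.6 mOsm/kg

Effective osmolality excludes urea (freely permeant across cell membranes):
2·Na + glucose
= 2·124 + 21.6
= 248 + 21.6
= 269.6 mOsm/kg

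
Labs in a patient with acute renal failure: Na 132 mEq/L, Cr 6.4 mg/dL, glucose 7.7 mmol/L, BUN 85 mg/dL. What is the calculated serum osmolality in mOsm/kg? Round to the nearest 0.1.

Calculated osmolality = 2·Na + glucose + BUN/2.8
= 2·132 + 7.7 + 85/2.8
= 264 + 7.70 + 30.36
= 302.06 mOsm/kg

302.1 mOsm/kg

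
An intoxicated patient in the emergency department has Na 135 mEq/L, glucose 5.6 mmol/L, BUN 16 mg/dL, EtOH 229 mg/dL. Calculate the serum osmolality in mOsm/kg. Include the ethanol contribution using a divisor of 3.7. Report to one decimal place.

343.2 mOsm/kg

Calculated osmolality = 2·Na + glucose + BUN/2.8 + ethanol/3.7
= 2·135 + 5.6 + 16/2.8 + 229/3.7
= 270 + 5.60 + 5.71 + 61.89
= 343.2 mOsm/kg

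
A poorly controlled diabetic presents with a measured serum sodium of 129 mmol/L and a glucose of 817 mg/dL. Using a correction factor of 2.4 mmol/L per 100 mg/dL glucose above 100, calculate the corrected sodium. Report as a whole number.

Corrected Na = measured Na + 2.4 · (glucose − 100)/100
= 129 + 2.4 · (817 − 100)/100
= 129 + 17.2
= 146.2 mmol/L

146 mmol/L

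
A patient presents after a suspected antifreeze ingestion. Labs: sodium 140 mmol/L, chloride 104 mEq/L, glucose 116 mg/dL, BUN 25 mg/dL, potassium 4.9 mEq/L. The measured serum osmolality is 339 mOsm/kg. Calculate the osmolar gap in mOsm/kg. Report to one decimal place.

Calculated osmolality = 2·Na + glucose/18 + BUN/2.8
= 2·140 + 116/18 + 25/2.8
= 280 + 6.44 + 8.93
= 295.37 mOsm/kg ≈ 295.4 mOsm/kg
Osmolar gap = measured − calculated = 339 − 295.4 = 43.6 mOsm/kg

43.6 mOsm/kg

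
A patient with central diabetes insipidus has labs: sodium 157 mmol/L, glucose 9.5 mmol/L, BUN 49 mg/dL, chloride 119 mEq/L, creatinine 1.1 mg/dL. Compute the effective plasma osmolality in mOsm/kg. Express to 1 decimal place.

Effective osmolality excludes urea (freely permeant across cell membranes):
2·Na + glucose
= 2·157 + 9.5
= 314 + 9.5
= 323.5 mOsm/kg

323.5 mOsm/kg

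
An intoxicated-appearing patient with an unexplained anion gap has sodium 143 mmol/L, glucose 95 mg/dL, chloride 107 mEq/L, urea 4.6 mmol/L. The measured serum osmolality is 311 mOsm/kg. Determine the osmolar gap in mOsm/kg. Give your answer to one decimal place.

Calculated osmolality = 2·Na + glucose/18 + urea
= 2·143 + 95/18 + 4.6
= 286 + 5.28 + 4.60
= 295.88 mOsm/kg ≈ 295.9 mOsm/kg
Osmolar gap = measured − calculated = 311 − 295.9 = 15.1 mOsm/kg

15.1 mOsm/kg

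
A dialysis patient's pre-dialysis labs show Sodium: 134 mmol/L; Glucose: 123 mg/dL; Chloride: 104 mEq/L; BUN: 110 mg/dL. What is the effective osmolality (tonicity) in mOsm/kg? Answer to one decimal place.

Effective osmolality excludes urea (freely permeant across cell membranes):
2·Na + glucose/18
= 2·134 + 123/18
= 268 + 6.83
= 274.83 mOsm/kg

274.8 mOsm/kg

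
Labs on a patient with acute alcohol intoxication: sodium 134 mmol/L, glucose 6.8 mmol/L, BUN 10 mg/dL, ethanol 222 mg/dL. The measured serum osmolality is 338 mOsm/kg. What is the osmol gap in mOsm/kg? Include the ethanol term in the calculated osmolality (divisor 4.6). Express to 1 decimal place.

Calculated osmolality = 2·Na + glucose + BUN/2.8 + ethanol/4.6
= 2·134 + 6.8 + 10/2.8 + 222/4.6
= 268 + 6.80 + 3.57 + 48.26
= 326.63 mOsm/kg ≈ 326.6 mOsm/kg
Osmolar gap = measured − calculated = 338 − 326.6 = 11.4 mOsm/kg

11.4 mOsm/kg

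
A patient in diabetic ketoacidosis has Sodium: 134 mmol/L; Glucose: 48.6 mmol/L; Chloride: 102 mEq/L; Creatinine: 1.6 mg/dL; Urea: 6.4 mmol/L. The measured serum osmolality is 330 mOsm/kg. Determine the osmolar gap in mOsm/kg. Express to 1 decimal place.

7.0 mOsm/kg

Calculated osmolality = 2·Na + glucose + urea
= 2·134 + 48.6 + 6.4
= 268 + 48.60 + 6.40
= 323 mOsm/kg ≈ 323.0 mOsm/kg
Osmolar gap = measured − calculated = 330 − 323.0 = 7.0 mOsm/kg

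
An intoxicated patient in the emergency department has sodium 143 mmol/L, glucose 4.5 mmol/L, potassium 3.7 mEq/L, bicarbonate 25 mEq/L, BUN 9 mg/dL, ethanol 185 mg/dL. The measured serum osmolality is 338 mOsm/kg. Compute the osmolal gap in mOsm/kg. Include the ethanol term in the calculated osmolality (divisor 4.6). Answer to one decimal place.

Calculated osmolality = 2·Na + glucose + BUN/2.8 + ethanol/4.6
= 2·143 + 4.5 + 9/2.8 + 185/4.6
= 286 + 4.50 + 3.21 + 40.22
= 333.93 mOsm/kg ≈ 333.9 mOsm/kg
Osmolar gap = measured − calculated = 338 − 333.9 = 4.1 mOsm/kg

4.1 mOsm/kg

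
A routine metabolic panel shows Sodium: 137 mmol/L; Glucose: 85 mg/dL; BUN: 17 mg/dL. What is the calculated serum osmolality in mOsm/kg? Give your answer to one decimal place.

Calculated osmolality = 2·Na + glucose/18 + BUN/2.8
= 2·137 + 85/18 + 17/2.8
= 274 + 4.72 + 6.07
= 284.79 mOsm/kg

284.8 mOsm/kg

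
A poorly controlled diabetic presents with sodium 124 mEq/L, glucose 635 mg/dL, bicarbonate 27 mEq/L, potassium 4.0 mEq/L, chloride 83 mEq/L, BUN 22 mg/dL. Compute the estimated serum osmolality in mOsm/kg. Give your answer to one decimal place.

Calculated osmolality = 2·Na + glucose/18 + BUN/2.8
= 2·124 + 635/18 + 22/2.8
= 248 + 35.28 + 7.86
= 291.14 mOsm/kg

291.1 mOsm/kg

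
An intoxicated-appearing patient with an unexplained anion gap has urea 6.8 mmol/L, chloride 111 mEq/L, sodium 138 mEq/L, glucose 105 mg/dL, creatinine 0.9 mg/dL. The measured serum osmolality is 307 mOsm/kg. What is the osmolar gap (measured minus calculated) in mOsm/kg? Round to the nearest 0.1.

Calculated osmolality = 2·Na + glucose/18 + urea
= 2·138 + 105/18 + 6.8
= 276 + 5.83 + 6.80
= 288.63 mOsm/kg ≈ 288.6 mOsm/kg
Osmolar gap = measured − calculated = 307 − 288.6 = 18.4 mOsm/kg

18.4 mOsm/kg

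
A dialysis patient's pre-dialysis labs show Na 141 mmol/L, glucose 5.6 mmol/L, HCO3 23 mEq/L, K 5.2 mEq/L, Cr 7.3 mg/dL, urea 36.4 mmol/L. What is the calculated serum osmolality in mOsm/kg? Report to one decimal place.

324.0 mOsm/kg

Calculated osmolality = 2·Na + glucose + urea
= 2·141 + 5.6 + 36.4
= 282 + 5.60 + 36.40
= 324 mOsm/kg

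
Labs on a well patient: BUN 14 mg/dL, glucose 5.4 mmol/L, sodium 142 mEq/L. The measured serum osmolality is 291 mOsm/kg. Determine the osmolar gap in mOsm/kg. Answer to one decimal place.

-3.4 mOsm/kg

Calculated osmolality = 2·Na + glucose + BUN/2.8
= 2·142 + 5.4 + 14/2.8
= 284 + 5.40 + 5
= 294.4 mOsm/kg ≈ 294.4 mOsm/kg
Osmolar gap = measured − calculated = 291 − 294.4 = -3.4 mOsm/kg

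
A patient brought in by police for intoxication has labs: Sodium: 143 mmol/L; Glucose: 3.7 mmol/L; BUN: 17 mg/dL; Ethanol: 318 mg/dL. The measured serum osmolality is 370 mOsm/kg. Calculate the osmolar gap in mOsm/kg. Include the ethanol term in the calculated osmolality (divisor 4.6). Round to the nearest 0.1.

Calculated osmolality = 2·Na + glucose + BUN/2.8 + ethanol/4.6
= 2·143 + 3.7 + 17/2.8 + 318/4.6
= 286 + 3.70 + 6.07 + 69.13
= 364.9 mOsm/kg ≈ 364.9 mOsm/kg
Osmolar gap = measured − calculated = 370 − 364.9 = 5.1 mOsm/kg

5.1 mOsm/kg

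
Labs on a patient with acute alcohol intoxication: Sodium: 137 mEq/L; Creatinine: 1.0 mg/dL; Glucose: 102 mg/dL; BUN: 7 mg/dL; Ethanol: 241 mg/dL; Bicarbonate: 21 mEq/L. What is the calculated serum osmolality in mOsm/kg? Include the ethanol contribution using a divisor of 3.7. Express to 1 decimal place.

Calculated osmolality = 2·Na + glucose/18 + BUN/2.8 + ethanol/3.7
= 2·137 + 102/18 + 7/2.8 + 241/3.7
= 274 + 5.67 + 2.50 + 65.14
= 347.31 mOsm/kg

347.3 mOsm/kg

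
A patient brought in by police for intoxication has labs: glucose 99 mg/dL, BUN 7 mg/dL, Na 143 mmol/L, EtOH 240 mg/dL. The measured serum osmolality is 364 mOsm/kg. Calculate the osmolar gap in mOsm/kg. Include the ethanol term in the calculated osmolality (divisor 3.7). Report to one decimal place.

Calculated osmolality = 2·Na + glucose/18 + BUN/2.8 + ethanol/3.7
= 2·143 + 99/18 + 7/2.8 + 240/3.7
= 286 + 5.50 + 2.50 + 64.86
= 358.86 mOsm/kg ≈ 358.9 mOsm/kg
Osmolar gap = measured − calculated = 364 − 358.9 = 5.1 mOsm/kg

5.1 mOsm/kg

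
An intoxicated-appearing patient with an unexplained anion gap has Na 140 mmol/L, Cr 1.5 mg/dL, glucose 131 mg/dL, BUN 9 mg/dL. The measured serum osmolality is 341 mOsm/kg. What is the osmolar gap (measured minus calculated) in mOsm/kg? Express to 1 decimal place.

Calculated osmolality = 2·Na + glucose/18 + BUN/2.8
= 2·140 + 131/18 + 9/2.8
= 280 + 7.28 + 3.21
= 290.49 mOsm/kg ≈ 290.5 mOsm/kg
Osmolar gap = measured − calculated = 341 − 290.5 = 50.5 mOsm/kg

50.5 mOsm/kg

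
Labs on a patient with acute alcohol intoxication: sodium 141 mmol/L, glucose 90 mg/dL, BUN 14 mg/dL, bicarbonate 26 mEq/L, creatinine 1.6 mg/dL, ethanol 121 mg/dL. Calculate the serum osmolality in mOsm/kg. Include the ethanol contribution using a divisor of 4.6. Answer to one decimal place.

Calculated osmolality = 2·Na + glucose/18 + BUN/2.8 + ethanol/4.6
= 2·141 + 90/18 + 14/2.8 + 121/4.6
= 282 + 5 + 5 + 26.30
= 318.3 mOsm/kg

318.3 mOsm/kg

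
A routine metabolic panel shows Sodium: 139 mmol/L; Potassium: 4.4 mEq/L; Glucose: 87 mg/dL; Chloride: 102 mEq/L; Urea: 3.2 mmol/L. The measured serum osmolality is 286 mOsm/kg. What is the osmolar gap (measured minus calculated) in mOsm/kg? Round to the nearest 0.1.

Calculated osmolality = 2·Na + glucose/18 + urea
= 2·139 + 87/18 + 3.2
= 278 + 4.83 + 3.20
= 286.03 mOsm/kg ≈ 286.0 mOsm/kg
Osmolar gap = measured − calculated = 286 − 286.0 = 0.0 mOsm/kg

0.0 mOsm/kg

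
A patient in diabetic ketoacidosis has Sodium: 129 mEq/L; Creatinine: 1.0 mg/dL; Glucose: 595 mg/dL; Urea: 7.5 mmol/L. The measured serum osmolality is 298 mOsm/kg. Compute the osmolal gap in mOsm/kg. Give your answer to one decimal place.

Calculated osmolality = 2·Na + glucose/18 + urea
= 2·129 + 595/18 + 7.5
= 258 + 33.06 + 7.50
= 298.56 mOsm/kg ≈ 298.6 mOsm/kg
Osmolar gap = measured − calculated = 298 − 298.6 = -0.6 mOsm/kg

-0.6 mOsm/kg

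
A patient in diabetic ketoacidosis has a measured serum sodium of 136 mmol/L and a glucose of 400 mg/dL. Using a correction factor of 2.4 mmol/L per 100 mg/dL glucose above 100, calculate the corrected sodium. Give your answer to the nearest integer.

143 mmol/L

Corrected Na = measured Na + 2.4 · (glucose − 100)/100
= 136 + 2.4 · (400 − 100)/100
= 136 + 7.2
= 143.2 mmol/L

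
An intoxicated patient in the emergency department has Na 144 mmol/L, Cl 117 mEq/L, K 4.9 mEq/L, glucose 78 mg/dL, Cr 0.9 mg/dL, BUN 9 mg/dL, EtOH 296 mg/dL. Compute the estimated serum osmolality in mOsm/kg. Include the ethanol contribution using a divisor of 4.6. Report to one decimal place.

359.9 mOsm/kg

Calculated osmolality = 2·Na + glucose/18 + BUN/2.8 + ethanol/4.6
= 2·144 + 78/18 + 9/2.8 + 296/4.6
= 288 + 4.33 + 3.21 + 64.35
= 359.89 mOsm/kg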